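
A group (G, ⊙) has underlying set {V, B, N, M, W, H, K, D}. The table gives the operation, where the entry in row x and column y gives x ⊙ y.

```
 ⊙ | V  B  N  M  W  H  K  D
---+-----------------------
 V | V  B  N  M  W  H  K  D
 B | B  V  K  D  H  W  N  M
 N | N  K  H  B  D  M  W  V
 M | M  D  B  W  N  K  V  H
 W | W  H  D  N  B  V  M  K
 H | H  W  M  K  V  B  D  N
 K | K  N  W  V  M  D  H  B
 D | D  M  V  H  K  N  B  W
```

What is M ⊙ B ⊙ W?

K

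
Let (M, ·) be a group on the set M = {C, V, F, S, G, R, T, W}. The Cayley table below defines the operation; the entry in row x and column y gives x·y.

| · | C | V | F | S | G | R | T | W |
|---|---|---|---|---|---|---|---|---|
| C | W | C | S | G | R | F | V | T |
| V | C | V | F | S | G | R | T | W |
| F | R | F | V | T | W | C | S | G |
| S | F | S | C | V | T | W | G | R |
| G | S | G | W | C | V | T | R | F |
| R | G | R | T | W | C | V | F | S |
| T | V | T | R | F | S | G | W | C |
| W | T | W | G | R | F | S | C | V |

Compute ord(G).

2

The identity element is V (its row matches the header).
G^1 = G
G^2 = G·G = V
The first power of G equal to the identity is G^2, so ord(G) = 2.
(Structurally, M here is isomorphic to the dihedral group D_4.)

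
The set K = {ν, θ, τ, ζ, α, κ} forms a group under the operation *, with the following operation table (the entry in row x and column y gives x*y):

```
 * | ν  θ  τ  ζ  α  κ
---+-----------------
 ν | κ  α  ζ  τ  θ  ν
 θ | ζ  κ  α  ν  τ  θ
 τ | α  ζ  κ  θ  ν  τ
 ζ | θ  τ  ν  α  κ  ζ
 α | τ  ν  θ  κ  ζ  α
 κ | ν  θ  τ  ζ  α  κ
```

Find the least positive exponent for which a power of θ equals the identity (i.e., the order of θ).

2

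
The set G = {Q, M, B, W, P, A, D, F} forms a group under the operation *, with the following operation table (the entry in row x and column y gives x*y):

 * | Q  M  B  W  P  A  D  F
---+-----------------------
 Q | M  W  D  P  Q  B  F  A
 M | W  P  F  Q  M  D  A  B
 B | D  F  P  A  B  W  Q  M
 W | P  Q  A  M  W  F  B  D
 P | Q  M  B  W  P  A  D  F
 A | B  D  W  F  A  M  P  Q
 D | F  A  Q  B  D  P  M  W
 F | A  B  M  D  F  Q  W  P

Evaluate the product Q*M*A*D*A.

F

Q*M = W
W*A = F
F*D = W
W*A = F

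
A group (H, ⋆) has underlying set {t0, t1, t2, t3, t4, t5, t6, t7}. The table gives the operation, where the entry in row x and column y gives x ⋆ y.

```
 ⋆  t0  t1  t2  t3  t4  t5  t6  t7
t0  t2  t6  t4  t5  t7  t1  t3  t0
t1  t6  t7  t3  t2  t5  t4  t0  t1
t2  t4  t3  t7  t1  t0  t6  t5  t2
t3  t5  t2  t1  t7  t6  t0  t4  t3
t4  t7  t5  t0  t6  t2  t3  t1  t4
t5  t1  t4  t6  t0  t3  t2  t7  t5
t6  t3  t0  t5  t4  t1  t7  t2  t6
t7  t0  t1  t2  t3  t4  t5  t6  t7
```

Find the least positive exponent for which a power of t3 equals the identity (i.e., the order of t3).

2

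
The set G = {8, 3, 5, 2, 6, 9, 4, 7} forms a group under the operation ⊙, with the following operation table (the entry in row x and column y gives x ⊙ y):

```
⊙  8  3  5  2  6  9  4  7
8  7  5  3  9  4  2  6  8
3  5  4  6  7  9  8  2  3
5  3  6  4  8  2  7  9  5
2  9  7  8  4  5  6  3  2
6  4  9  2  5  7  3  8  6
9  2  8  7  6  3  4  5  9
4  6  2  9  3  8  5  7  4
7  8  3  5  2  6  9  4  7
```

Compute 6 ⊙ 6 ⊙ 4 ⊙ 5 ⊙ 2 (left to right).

6

6 ⊙ 6 = 7
7 ⊙ 4 = 4
4 ⊙ 5 = 9
9 ⊙ 2 = 6
(Structurally, G here is isomorphic to Z_2 x Z_4.)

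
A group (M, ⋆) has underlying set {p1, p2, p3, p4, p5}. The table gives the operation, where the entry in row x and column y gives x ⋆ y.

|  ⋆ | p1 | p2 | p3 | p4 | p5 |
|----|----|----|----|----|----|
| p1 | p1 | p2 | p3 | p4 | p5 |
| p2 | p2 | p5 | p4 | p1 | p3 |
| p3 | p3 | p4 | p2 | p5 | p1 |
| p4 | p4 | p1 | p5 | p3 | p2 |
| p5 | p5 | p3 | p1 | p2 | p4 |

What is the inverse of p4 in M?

p2

First locate the identity: row p1 matches the header, so p1 is the identity.
Scan row p4 for p1: p4 ⋆ p2 = p1. Hence p4^(-1) = p2.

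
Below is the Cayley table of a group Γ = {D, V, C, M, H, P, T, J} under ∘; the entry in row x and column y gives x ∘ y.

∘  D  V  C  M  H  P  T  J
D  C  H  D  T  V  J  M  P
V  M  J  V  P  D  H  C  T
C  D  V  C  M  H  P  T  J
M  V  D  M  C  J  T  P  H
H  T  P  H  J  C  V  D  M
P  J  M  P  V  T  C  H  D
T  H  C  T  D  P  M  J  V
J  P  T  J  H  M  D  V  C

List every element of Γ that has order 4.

Identity is C. Compute the order of each non-identity element by repeated multiplication:
  D: D → C  (order 2)
  V: V → J → T → C  (order 4)
  M: M → C  (order 2)
  H: H → C  (order 2)
  P: P → C  (order 2)
  T: T → J → V → C  (order 4)
  J: J → C  (order 2)
Elements of order 4: {T, V}.

{T, V}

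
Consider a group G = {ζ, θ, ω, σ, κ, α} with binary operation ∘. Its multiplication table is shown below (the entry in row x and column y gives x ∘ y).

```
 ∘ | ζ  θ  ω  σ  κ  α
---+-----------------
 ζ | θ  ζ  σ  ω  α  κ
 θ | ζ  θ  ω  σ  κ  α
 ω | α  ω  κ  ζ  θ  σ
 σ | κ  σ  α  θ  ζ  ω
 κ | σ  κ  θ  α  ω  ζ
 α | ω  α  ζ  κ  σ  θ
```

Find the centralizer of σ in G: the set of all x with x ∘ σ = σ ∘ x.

{θ, σ}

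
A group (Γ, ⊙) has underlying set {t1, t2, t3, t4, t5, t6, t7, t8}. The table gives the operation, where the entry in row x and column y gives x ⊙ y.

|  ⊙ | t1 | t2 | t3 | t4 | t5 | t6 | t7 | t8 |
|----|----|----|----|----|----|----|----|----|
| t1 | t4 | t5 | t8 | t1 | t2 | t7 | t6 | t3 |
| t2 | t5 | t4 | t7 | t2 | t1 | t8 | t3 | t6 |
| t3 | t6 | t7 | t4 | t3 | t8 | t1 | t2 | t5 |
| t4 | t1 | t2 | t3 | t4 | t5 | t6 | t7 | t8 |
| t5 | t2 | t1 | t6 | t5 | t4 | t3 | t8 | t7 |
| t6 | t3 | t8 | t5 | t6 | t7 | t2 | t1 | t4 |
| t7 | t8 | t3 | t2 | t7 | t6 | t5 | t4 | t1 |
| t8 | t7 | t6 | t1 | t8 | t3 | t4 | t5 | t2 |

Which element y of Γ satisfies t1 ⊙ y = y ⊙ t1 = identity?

t1

First locate the identity: row t4 matches the header, so t4 is the identity.
Scan row t1 for t4: t1 ⊙ t1 = t4. Hence t1^(-1) = t1.
(Structurally, Γ here is isomorphic to the dihedral group D_4.)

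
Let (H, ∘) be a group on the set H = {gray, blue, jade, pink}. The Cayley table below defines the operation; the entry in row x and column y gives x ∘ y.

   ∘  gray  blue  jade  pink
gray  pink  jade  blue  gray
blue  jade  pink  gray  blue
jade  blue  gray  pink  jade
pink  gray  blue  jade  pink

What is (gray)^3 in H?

gray^1 = gray
gray^2 = gray ∘ gray = pink
gray^3 = pink ∘ gray = gray
(Structurally, H here is isomorphic to the Klein four-group V_4.)

gray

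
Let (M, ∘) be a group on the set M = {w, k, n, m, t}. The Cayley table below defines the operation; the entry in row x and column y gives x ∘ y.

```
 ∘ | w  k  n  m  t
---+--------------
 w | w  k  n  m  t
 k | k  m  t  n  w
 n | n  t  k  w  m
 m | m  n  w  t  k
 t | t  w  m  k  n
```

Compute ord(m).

The identity element is w (its row matches the header).
m^1 = m
m^2 = m ∘ m = t
m^3 = t ∘ m = k
m^4 = k ∘ m = n
m^5 = n ∘ m = w
The first power of m equal to the identity is m^5, so ord(m) = 5.

5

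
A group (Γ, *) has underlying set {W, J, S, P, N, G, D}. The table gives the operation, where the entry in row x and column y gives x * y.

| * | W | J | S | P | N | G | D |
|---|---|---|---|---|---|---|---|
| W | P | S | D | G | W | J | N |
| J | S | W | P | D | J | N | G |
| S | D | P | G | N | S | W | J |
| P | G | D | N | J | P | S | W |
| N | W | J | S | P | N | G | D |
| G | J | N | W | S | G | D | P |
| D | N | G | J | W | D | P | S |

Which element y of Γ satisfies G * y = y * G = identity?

First locate the identity: row N matches the header, so N is the identity.
Scan row G for N: G * J = N. Hence G^(-1) = J.

J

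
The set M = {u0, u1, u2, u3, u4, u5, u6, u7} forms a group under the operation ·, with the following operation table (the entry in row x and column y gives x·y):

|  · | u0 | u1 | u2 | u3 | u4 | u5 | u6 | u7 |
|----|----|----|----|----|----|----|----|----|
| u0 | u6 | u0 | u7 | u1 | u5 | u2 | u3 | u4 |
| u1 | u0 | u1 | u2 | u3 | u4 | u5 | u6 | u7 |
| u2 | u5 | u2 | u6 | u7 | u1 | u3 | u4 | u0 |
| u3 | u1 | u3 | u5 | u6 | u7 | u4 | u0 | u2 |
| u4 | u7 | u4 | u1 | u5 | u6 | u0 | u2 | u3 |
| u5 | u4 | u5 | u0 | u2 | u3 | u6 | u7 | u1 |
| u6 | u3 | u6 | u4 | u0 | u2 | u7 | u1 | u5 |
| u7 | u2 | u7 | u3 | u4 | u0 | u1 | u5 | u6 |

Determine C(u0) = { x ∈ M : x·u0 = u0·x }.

{u0, u1, u3, u6}

Compare row u0 with column u0 entry by entry.
u6·u0 = u3 = u0·u6, so u6 commutes with u0.
u5·u0 = u4 but u0·u5 = u2, so u5 does not.
Collecting the elements that commute with u0: C(u0) = {u0, u1, u3, u6}.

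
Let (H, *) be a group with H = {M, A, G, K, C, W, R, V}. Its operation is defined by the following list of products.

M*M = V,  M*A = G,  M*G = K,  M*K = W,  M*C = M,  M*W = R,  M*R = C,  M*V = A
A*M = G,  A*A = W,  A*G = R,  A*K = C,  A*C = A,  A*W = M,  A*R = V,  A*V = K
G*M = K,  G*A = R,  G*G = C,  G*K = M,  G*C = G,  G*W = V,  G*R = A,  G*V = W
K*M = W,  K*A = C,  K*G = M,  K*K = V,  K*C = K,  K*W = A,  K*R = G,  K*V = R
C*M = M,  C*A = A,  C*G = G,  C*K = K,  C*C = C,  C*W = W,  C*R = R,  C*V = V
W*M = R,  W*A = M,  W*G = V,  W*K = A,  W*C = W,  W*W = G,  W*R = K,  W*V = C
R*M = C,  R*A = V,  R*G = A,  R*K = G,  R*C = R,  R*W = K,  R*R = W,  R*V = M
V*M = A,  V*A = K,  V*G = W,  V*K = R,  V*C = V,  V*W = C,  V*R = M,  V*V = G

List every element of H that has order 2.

{G}

Identity is C. Compute the order of each non-identity element by repeated multiplication:
  M: M → V → A → G → K → W → R → C  (order 8)
  A: A → W → M → G → R → V → K → C  (order 8)
  G: G → C  (order 2)
  K: K → V → R → G → M → W → A → C  (order 8)
  W: W → G → V → C  (order 4)
  R: R → W → K → G → A → V → M → C  (order 8)
  V: V → G → W → C  (order 4)
Elements of order 2: {G}.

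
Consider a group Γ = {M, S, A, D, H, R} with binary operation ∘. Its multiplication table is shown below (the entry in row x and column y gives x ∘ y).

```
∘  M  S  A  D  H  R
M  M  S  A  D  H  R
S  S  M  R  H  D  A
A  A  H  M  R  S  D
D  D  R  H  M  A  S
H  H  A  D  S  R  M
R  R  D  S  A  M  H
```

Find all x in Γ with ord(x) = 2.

{A, D, S}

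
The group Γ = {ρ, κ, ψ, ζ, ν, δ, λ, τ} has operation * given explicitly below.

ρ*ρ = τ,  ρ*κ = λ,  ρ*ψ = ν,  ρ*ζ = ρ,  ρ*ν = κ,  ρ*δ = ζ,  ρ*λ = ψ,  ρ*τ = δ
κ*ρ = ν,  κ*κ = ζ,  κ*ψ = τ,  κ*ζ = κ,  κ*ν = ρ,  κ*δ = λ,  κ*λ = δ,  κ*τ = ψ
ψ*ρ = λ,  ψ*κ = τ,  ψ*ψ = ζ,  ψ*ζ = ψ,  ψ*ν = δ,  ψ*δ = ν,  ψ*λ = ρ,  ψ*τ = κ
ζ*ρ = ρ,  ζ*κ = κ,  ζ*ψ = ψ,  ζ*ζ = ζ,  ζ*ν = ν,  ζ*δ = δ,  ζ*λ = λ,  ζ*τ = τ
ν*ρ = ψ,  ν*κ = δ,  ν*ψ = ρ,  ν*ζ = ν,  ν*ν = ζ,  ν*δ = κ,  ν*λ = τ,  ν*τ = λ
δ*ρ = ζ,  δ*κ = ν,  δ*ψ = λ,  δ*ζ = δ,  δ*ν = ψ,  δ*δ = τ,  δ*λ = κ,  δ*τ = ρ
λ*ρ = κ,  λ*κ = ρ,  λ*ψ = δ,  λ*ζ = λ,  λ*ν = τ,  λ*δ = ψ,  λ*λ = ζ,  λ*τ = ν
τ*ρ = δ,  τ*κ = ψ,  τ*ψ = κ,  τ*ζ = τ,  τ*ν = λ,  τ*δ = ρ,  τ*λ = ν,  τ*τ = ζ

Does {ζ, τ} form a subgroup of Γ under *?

Yes

{ζ, τ} contains the identity ζ.
Checking products: every product of two elements of {ζ, τ} (read from the table) lies in {ζ, τ}, so the set is closed.
In a finite group, a nonempty closed subset is a subgroup. So {ζ, τ} ≤ Γ.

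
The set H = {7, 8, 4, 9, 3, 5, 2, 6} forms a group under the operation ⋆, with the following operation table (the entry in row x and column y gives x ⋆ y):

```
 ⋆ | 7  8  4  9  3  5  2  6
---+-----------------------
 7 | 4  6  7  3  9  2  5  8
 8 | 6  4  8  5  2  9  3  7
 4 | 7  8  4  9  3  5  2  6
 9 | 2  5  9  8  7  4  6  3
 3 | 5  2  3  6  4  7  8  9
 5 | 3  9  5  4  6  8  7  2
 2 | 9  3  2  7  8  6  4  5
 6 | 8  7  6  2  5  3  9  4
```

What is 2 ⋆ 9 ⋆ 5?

2

2 ⋆ 9 = 7
7 ⋆ 5 = 2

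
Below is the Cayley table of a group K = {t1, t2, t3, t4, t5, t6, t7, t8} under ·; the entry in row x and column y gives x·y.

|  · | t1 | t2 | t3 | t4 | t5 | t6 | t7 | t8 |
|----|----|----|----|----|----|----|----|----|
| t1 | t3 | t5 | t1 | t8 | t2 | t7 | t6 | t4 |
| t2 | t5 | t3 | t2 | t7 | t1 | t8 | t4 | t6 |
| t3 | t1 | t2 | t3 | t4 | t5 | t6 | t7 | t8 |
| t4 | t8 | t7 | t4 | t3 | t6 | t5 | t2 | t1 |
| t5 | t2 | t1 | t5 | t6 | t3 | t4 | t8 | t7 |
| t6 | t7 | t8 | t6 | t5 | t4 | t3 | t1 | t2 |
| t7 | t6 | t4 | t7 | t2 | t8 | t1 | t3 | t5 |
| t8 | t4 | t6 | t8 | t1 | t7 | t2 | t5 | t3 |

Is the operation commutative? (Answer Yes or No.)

Check whether the table is symmetric across its main diagonal.
Every entry (row x, col y) equals the entry (row y, col x), so K is abelian.

Yes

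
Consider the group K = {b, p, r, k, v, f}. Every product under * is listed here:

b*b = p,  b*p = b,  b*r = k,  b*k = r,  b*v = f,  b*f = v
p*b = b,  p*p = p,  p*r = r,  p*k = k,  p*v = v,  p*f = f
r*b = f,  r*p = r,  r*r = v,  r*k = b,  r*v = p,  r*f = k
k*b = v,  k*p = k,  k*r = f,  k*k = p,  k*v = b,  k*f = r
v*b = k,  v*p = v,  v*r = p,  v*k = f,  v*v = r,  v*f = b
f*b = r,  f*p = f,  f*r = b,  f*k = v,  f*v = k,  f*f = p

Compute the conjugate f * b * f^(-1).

k

The identity is p. In row f, the entry p sits in column f, so f^(-1) = f.
f * b = r
r * f = k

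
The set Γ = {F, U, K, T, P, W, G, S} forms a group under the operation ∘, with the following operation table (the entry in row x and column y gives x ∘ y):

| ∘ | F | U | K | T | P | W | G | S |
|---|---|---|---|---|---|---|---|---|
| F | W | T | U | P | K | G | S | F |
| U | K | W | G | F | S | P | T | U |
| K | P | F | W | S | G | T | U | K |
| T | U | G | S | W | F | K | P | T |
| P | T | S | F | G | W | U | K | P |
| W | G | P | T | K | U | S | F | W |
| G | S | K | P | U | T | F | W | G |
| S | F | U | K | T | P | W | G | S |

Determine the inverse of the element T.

First locate the identity: row S matches the header, so S is the identity.
Scan row T for S: T ∘ K = S. Hence T^(-1) = K.

K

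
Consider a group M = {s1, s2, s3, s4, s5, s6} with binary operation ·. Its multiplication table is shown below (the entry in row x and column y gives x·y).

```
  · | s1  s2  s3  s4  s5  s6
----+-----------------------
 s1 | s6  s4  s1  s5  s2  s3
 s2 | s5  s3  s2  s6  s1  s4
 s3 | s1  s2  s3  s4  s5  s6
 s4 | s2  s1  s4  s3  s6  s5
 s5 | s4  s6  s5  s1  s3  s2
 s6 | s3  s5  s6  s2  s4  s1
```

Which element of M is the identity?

s3

The identity e satisfies e·x = x for all x, so its row in the table reproduces the column headers.
Row s3 reads: s1, s2, s3, s4, s5, s6 — exactly the header order. So s3 is the identity.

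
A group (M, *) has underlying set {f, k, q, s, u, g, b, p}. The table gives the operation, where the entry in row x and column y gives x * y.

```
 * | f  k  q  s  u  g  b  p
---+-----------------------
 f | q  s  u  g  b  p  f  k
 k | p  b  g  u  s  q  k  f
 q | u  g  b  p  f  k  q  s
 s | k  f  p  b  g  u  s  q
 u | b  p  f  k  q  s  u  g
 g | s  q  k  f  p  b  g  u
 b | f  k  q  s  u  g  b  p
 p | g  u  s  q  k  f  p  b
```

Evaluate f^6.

q

f^1 = f
f^2 = f * f = q
f^3 = q * f = u
f^4 = u * f = b
f^5 = b * f = f
f^6 = f * f = q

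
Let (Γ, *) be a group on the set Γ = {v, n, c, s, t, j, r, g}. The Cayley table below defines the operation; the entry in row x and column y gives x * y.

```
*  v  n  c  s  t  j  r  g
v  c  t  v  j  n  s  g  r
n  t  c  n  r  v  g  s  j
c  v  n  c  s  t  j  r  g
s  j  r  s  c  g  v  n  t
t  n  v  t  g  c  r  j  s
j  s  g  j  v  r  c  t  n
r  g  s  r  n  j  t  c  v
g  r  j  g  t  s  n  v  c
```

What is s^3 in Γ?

s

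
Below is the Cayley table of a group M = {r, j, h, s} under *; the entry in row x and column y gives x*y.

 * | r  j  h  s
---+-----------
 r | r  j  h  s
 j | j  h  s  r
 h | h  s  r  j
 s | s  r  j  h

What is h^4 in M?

h^1 = h
h^2 = h*h = r
h^3 = r*h = h
h^4 = h*h = r

r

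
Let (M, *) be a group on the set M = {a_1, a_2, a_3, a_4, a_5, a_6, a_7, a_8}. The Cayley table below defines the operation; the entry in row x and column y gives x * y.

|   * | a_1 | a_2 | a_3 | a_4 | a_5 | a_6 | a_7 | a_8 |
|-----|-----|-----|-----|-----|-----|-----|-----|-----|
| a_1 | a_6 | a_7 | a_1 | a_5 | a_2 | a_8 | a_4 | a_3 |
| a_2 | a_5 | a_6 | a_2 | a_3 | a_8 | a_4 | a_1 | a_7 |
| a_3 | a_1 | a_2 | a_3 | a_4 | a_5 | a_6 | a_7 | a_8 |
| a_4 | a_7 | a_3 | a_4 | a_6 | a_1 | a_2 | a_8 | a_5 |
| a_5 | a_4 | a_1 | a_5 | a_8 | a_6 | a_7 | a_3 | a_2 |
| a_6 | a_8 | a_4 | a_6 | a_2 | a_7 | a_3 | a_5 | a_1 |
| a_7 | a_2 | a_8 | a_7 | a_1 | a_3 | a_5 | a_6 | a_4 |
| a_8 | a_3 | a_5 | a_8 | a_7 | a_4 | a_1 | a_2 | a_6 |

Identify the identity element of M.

The identity e satisfies e * x = x for all x, so its row in the table reproduces the column headers.
Row a_3 reads: a_1, a_2, a_3, a_4, a_5, a_6, a_7, a_8 — exactly the header order. So a_3 is the identity.
(Structurally, M here is isomorphic to the quaternion group Q_8.)

a_3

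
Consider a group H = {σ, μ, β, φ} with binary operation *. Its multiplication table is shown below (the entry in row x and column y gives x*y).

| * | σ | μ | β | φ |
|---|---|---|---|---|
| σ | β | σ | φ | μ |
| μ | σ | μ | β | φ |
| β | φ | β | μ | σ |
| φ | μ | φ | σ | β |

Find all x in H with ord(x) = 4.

{σ, φ}

Identity is μ. Compute the order of each non-identity element by repeated multiplication:
  σ: σ → β → φ → μ  (order 4)
  β: β → μ  (order 2)
  φ: φ → β → σ → μ  (order 4)
Elements of order 4: {σ, φ}.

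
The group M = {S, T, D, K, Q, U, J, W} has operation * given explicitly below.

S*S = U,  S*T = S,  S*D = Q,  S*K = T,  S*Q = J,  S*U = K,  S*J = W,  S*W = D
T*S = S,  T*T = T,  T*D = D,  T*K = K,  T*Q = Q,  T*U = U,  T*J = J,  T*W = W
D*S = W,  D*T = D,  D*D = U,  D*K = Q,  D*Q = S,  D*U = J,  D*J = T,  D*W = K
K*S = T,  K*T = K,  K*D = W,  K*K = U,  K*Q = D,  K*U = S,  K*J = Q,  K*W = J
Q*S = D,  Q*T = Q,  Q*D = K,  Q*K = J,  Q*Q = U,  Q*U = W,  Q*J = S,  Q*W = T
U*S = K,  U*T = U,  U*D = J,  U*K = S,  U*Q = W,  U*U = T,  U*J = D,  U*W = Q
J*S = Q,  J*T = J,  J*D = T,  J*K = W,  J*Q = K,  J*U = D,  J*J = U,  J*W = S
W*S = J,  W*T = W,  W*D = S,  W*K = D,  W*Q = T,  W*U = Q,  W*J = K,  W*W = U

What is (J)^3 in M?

J^1 = J
J^2 = J * J = U
J^3 = U * J = D

D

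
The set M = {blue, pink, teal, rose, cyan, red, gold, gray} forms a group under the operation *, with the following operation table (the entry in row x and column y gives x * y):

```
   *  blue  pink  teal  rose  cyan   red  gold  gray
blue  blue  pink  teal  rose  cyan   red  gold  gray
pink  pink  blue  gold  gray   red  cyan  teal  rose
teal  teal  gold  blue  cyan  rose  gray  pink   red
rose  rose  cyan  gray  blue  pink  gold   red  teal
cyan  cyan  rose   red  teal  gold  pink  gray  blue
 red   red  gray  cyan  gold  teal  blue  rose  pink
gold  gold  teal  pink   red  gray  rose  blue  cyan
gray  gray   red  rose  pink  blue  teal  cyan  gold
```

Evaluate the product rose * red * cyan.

gray

rose * red = gold
gold * cyan = gray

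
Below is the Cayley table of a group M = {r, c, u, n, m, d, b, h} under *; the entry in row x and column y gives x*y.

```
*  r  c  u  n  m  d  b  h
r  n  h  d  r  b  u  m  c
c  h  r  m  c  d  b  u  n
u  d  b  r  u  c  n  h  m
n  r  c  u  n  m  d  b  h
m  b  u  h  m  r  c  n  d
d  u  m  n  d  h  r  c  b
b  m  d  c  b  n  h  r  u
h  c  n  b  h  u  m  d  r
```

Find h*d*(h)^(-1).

The identity is n. In row h, the entry n sits in column c, so h^(-1) = c.
h*d = m
m*c = u

u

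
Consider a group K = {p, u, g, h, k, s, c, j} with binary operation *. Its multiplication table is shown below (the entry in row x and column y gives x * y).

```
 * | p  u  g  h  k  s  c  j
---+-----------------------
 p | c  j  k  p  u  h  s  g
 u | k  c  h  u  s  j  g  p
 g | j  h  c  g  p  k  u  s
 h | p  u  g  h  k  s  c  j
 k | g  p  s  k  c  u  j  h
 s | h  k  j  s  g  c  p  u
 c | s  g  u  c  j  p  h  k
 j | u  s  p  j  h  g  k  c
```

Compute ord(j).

The identity element is h (its row matches the header).
j^1 = j
j^2 = j * j = c
j^3 = c * j = k
j^4 = k * j = h
The first power of j equal to the identity is j^4, so ord(j) = 4.
(Structurally, K here is isomorphic to the quaternion group Q_8.)

4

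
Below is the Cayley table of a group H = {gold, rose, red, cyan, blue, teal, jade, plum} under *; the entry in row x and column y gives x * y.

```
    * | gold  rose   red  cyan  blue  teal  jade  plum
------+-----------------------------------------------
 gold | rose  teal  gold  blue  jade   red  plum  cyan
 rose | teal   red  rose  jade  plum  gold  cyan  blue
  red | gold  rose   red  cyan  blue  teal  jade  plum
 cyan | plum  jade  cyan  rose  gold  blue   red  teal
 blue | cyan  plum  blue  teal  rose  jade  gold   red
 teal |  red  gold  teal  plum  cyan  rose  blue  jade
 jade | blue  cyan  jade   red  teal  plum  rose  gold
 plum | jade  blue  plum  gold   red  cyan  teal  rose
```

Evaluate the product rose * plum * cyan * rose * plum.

cyan

rose * plum = blue
blue * cyan = teal
teal * rose = gold
gold * plum = cyan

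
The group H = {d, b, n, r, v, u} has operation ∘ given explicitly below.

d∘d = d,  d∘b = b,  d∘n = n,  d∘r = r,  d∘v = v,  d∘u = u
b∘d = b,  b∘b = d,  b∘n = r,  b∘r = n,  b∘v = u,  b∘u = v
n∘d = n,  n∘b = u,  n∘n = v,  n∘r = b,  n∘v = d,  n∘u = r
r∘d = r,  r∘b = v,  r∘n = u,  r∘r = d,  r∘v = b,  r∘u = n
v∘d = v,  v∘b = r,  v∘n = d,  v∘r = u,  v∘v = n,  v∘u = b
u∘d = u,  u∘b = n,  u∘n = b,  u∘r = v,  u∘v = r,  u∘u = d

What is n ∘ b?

u

Read row n, column b: n ∘ b = u.
(Structurally, H here is isomorphic to the symmetric group S_3.)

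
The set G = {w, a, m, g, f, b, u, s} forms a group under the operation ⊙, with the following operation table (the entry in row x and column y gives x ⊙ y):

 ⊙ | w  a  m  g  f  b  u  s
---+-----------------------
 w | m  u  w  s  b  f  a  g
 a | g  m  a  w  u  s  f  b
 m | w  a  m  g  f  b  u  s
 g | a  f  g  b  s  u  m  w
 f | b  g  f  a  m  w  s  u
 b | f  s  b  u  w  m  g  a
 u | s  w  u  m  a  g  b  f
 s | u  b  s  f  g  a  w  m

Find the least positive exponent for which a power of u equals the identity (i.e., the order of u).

The identity element is m (its row matches the header).
u^1 = u
u^2 = u ⊙ u = b
u^3 = b ⊙ u = g
u^4 = g ⊙ u = m
The first power of u equal to the identity is u^4, so ord(u) = 4.

4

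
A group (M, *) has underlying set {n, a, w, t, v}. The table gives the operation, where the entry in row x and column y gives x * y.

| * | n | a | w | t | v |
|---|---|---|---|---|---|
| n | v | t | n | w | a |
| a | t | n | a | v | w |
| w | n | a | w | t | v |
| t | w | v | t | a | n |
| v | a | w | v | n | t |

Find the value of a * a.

n

Read row a, column a: a * a = n.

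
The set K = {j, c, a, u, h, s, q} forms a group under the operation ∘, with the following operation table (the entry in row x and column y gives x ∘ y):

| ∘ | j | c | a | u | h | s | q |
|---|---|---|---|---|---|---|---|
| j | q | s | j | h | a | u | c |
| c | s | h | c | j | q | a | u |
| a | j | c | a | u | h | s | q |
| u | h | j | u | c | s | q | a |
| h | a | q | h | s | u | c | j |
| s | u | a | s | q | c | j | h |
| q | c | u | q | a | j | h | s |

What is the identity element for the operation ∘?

The identity e satisfies e ∘ x = x for all x, so its row in the table reproduces the column headers.
Row a reads: j, c, a, u, h, s, q — exactly the header order. So a is the identity.
(Structurally, K here is isomorphic to the cyclic group Z_7.)

a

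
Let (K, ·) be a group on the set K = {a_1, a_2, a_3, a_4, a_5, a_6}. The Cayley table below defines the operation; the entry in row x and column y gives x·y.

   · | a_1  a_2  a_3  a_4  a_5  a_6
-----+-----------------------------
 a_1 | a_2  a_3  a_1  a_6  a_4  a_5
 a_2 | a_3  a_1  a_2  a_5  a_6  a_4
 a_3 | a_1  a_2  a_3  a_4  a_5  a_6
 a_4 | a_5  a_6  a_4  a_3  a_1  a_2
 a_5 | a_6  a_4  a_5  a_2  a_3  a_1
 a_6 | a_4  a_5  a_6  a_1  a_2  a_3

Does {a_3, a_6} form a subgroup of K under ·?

{a_3, a_6} contains the identity a_3.
Checking products: every product of two elements of {a_3, a_6} (read from the table) lies in {a_3, a_6}, so the set is closed.
In a finite group, a nonempty closed subset is a subgroup. So {a_3, a_6} ≤ K.

Yes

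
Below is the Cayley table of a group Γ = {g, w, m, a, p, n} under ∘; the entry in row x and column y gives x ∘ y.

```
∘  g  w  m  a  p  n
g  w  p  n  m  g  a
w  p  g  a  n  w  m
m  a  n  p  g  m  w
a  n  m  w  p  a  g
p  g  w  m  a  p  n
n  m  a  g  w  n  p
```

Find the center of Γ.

An element z is central iff its row equals its column in the table.
For n: n ∘ g = m ≠ a = g ∘ n, so n ∉ Z.
Checking each element this way leaves Z(Γ) = {p}.

{p}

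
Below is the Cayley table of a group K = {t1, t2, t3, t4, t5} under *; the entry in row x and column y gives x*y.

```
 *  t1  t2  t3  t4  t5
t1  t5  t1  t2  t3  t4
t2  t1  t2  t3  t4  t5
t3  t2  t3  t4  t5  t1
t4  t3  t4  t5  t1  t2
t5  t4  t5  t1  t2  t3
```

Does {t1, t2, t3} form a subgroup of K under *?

t3*t3 = t4, which is not in {t1, t2, t3}.
The subset is not closed under *, so it is not a subgroup.

No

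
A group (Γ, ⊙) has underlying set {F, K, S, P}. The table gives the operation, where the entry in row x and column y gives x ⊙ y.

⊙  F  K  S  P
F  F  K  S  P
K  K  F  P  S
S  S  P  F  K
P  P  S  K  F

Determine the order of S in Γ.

The identity element is F (its row matches the header).
S^1 = S
S^2 = S ⊙ S = F
The first power of S equal to the identity is S^2, so ord(S) = 2.
(Structurally, Γ here is isomorphic to the Klein four-group V_4.)

2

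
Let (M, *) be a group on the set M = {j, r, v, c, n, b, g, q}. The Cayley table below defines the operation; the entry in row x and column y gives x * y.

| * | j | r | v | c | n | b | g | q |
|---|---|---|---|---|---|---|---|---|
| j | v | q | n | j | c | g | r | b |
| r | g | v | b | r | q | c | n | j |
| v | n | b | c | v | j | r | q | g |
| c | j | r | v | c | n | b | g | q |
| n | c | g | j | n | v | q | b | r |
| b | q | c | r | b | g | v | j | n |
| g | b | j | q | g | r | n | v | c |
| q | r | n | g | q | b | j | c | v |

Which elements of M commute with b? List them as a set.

Compare row b with column b entry by entry.
r * b = c = b * r, so r commutes with b.
n * b = q but b * n = g, so n does not.
Collecting the elements that commute with b: C(b) = {b, c, r, v}.

{b, c, r, v}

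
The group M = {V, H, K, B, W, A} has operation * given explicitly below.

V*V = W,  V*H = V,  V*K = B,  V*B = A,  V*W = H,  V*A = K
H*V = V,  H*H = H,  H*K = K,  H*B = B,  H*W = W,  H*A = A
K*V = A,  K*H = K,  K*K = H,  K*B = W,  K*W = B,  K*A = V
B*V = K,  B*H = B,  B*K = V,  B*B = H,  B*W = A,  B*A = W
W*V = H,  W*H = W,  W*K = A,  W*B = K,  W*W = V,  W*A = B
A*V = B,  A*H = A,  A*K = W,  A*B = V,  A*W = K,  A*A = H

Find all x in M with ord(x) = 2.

{A, B, K}

Identity is H. Compute the order of each non-identity element by repeated multiplication:
  V: V → W → H  (order 3)
  K: K → H  (order 2)
  B: B → H  (order 2)
  W: W → V → H  (order 3)
  A: A → H  (order 2)
Elements of order 2: {A, B, K}.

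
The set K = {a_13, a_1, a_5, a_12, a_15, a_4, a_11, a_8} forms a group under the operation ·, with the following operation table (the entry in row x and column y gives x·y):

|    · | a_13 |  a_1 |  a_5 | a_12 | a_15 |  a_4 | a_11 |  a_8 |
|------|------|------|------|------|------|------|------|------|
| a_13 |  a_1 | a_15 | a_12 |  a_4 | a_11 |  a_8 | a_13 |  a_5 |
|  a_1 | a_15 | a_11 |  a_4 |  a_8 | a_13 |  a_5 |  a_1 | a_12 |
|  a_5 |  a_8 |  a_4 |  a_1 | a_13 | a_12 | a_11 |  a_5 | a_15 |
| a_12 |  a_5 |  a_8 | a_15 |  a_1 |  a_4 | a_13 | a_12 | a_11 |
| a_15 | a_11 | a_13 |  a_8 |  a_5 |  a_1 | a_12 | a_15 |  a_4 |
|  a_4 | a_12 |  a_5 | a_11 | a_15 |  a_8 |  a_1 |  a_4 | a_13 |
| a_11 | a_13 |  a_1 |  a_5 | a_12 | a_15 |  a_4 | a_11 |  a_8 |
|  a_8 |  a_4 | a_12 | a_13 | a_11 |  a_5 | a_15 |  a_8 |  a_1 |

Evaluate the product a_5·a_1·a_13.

a_5·a_1 = a_4
a_4·a_13 = a_12

a_12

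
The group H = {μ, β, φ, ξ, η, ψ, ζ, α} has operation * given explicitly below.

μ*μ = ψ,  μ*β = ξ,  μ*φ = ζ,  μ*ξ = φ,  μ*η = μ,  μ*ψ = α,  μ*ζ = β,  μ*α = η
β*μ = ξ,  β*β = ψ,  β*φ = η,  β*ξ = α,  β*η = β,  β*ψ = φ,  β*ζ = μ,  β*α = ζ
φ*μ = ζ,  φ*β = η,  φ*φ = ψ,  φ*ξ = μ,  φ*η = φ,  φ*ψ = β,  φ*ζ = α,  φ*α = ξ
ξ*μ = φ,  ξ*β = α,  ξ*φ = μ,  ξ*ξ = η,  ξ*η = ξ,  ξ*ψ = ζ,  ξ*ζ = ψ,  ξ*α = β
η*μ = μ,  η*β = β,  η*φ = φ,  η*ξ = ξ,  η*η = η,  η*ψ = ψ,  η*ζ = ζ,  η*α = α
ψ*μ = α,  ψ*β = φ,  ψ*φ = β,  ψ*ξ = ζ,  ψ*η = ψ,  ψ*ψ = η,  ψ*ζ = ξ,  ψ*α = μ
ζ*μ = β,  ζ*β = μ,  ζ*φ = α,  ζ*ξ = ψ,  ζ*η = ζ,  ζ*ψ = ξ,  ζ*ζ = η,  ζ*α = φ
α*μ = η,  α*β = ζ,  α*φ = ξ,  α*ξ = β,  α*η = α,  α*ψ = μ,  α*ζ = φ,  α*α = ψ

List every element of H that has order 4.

Identity is η. Compute the order of each non-identity element by repeated multiplication:
  μ: μ → ψ → α → η  (order 4)
  β: β → ψ → φ → η  (order 4)
  φ: φ → ψ → β → η  (order 4)
  ξ: ξ → η  (order 2)
  ψ: ψ → η  (order 2)
  ζ: ζ → η  (order 2)
  α: α → ψ → μ → η  (order 4)
Elements of order 4: {α, β, μ, φ}.

{α, β, μ, φ}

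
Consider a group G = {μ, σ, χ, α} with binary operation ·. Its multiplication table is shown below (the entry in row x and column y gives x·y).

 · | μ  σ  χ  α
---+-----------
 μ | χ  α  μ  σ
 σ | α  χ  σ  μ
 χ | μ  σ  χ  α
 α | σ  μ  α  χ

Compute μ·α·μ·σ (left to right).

μ

μ·α = σ
σ·μ = α
α·σ = μ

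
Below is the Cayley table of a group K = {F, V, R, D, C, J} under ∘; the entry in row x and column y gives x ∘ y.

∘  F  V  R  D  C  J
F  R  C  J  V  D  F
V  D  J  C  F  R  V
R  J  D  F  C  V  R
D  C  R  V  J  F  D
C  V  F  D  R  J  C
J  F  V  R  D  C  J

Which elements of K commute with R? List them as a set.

{F, J, R}

Compare row R with column R entry by entry.
F ∘ R = J = R ∘ F, so F commutes with R.
D ∘ R = V but R ∘ D = C, so D does not.
Collecting the elements that commute with R: C(R) = {F, J, R}.
(Structurally, K here is isomorphic to the symmetric group S_3.)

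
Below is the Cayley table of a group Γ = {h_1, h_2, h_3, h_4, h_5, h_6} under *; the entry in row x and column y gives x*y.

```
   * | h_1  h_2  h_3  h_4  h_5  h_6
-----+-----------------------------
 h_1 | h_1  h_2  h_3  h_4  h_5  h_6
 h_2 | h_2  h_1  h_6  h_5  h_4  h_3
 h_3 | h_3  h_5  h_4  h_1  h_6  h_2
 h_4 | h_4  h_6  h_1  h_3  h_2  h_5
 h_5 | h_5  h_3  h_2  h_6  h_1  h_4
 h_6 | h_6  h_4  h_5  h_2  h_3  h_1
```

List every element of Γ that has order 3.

Identity is h_1. Compute the order of each non-identity element by repeated multiplication:
  h_2: h_2 → h_1  (order 2)
  h_3: h_3 → h_4 → h_1  (order 3)
  h_4: h_4 → h_3 → h_1  (order 3)
  h_5: h_5 → h_1  (order 2)
  h_6: h_6 → h_1  (order 2)
Elements of order 3: {h_3, h_4}.

{h_3, h_4}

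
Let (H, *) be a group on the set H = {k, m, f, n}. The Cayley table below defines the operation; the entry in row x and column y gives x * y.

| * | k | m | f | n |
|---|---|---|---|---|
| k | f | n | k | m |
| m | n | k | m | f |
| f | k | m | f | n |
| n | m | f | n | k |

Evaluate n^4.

n^1 = n
n^2 = n * n = k
n^3 = k * n = m
n^4 = m * n = f

f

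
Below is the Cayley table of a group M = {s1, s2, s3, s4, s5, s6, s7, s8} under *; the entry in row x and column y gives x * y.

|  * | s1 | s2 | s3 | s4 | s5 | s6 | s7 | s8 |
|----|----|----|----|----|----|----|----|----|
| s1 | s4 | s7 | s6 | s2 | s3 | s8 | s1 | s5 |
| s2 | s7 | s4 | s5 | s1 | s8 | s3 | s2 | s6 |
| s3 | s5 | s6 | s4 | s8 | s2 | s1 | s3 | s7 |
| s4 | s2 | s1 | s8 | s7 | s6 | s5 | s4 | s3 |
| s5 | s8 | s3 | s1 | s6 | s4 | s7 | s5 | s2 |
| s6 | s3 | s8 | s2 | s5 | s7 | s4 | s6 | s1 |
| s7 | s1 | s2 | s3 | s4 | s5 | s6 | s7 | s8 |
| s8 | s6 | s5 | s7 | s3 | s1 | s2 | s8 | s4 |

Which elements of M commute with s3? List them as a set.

Compare row s3 with column s3 entry by entry.
s4 * s3 = s8 = s3 * s4, so s4 commutes with s3.
s5 * s3 = s1 but s3 * s5 = s2, so s5 does not.
Collecting the elements that commute with s3: C(s3) = {s3, s4, s7, s8}.

{s3, s4, s7, s8}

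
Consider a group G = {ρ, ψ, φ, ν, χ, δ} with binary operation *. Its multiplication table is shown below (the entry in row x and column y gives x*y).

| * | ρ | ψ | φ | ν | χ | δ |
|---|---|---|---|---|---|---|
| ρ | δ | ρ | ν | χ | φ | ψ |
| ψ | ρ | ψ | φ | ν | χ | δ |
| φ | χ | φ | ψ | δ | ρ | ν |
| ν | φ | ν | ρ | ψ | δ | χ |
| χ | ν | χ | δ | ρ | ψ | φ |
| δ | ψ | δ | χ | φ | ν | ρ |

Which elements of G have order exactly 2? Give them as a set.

Identity is ψ. Compute the order of each non-identity element by repeated multiplication:
  ρ: ρ → δ → ψ  (order 3)
  φ: φ → ψ  (order 2)
  ν: ν → ψ  (order 2)
  χ: χ → ψ  (order 2)
  δ: δ → ρ → ψ  (order 3)
Elements of order 2: {ν, φ, χ}.

{ν, φ, χ}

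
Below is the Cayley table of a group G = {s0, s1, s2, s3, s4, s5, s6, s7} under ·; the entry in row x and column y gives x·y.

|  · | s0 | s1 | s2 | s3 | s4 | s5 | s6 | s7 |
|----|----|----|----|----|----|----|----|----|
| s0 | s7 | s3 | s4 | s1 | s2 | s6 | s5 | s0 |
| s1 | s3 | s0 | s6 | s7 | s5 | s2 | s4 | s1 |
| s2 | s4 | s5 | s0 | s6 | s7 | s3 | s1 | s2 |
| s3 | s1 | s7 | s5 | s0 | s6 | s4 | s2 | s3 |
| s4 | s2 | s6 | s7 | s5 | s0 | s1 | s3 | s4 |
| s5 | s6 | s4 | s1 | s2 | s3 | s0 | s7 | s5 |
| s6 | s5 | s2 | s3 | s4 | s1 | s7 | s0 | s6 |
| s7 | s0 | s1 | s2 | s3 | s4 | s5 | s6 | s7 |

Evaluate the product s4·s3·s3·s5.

s4·s3 = s5
s5·s3 = s2
s2·s5 = s3

s3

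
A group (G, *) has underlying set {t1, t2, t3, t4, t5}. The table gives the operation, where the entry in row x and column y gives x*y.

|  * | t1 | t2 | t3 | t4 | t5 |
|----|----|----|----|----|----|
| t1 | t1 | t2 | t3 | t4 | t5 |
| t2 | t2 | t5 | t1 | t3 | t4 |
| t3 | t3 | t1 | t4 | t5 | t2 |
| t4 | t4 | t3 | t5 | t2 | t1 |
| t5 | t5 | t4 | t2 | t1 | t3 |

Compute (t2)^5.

t1

t2^1 = t2
t2^2 = t2*t2 = t5
t2^3 = t5*t2 = t4
t2^4 = t4*t2 = t3
t2^5 = t3*t2 = t1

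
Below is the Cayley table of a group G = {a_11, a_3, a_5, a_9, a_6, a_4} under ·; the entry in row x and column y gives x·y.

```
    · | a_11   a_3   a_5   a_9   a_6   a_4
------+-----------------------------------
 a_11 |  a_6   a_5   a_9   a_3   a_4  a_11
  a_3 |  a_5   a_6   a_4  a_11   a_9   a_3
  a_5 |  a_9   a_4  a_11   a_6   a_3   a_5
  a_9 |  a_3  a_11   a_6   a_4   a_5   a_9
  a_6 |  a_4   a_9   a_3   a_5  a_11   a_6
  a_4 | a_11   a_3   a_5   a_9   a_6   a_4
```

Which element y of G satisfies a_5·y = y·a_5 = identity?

First locate the identity: row a_4 matches the header, so a_4 is the identity.
Scan row a_5 for a_4: a_5·a_3 = a_4. Hence a_5^(-1) = a_3.

a_3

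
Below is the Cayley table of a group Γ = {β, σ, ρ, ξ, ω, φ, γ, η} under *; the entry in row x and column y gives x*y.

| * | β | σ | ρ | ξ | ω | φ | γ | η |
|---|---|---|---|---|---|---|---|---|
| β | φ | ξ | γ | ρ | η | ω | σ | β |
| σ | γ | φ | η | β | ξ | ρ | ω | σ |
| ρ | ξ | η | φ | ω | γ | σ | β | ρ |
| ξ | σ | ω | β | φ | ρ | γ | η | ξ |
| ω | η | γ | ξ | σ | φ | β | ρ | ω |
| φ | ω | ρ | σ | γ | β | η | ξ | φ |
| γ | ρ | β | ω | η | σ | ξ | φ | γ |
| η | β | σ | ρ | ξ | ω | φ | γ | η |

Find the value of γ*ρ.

Read row γ, column ρ: γ*ρ = ω.

ω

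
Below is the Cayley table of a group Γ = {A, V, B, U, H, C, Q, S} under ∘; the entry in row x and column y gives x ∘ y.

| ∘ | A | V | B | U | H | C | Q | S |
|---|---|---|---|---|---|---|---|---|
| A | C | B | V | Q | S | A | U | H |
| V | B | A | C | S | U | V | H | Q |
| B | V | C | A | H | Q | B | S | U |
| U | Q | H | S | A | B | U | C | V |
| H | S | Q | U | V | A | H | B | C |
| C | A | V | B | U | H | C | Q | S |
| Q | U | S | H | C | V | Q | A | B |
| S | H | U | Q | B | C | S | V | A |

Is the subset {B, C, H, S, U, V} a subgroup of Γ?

U ∘ U = A, which is not in {B, C, H, S, U, V}.
The subset is not closed under ∘, so it is not a subgroup.

No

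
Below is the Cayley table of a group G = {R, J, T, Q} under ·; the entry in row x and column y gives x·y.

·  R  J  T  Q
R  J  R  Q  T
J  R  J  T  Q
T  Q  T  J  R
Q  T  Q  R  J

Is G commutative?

Check whether the table is symmetric across its main diagonal.
Every entry (row x, col y) equals the entry (row y, col x), so G is abelian.

Yes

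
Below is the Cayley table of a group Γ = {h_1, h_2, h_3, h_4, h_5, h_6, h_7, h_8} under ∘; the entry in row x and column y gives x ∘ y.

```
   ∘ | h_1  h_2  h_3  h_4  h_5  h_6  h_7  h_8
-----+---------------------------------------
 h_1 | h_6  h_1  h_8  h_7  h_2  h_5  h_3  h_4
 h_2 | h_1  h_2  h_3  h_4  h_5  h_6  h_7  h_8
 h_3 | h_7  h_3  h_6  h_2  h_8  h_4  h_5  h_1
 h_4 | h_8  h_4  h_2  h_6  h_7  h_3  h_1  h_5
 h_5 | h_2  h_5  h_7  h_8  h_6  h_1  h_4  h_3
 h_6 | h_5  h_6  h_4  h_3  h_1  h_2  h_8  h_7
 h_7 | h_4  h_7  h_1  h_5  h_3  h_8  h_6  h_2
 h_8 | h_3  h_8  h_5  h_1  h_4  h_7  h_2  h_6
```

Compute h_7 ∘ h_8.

h_2

Read row h_7, column h_8: h_7 ∘ h_8 = h_2.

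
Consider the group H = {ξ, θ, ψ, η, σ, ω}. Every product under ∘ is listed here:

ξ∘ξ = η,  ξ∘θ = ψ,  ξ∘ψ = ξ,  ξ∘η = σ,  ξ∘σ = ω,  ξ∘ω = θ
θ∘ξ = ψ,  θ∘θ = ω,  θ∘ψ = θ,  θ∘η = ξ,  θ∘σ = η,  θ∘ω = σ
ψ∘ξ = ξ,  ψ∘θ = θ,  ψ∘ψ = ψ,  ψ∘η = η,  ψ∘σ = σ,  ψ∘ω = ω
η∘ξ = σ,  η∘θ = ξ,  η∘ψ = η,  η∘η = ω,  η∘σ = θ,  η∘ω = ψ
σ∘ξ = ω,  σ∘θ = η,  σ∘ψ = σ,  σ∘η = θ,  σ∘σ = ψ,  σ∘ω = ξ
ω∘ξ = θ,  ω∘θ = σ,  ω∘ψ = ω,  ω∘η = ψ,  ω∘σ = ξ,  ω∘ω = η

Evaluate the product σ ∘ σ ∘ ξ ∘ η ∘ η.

σ ∘ σ = ψ
ψ ∘ ξ = ξ
ξ ∘ η = σ
σ ∘ η = θ
(Structurally, H here is isomorphic to the cyclic group Z_6.)

θ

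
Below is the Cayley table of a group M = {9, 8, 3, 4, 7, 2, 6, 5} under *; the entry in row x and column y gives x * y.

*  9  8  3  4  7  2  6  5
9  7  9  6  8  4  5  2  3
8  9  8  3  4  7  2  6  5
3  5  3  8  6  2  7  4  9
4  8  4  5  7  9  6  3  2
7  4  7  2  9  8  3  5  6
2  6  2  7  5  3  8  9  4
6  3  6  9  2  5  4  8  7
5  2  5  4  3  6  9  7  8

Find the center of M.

An element z is central iff its row equals its column in the table.
For 3: 3 * 4 = 6 ≠ 5 = 4 * 3, so 3 ∉ Z.
Checking each element this way leaves Z(M) = {7, 8}.
(Structurally, M here is isomorphic to the dihedral group D_4.)

{7, 8}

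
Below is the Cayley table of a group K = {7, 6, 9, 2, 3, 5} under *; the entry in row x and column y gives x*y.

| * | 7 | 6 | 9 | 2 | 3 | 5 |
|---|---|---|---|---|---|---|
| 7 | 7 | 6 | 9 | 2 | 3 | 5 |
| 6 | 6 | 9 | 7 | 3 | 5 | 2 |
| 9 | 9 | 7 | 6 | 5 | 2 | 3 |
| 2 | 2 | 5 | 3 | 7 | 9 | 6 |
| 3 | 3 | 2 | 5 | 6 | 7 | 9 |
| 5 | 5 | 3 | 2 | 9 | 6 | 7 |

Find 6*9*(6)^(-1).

The identity is 7. In row 6, the entry 7 sits in column 9, so 6^(-1) = 9.
6*9 = 7
7*9 = 9

9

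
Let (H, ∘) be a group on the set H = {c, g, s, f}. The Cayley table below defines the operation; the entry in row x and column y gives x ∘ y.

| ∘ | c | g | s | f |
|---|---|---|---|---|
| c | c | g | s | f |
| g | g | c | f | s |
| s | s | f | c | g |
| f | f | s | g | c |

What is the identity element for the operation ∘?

The identity e satisfies e ∘ x = x for all x, so its row in the table reproduces the column headers.
Row c reads: c, g, s, f — exactly the header order. So c is the identity.

c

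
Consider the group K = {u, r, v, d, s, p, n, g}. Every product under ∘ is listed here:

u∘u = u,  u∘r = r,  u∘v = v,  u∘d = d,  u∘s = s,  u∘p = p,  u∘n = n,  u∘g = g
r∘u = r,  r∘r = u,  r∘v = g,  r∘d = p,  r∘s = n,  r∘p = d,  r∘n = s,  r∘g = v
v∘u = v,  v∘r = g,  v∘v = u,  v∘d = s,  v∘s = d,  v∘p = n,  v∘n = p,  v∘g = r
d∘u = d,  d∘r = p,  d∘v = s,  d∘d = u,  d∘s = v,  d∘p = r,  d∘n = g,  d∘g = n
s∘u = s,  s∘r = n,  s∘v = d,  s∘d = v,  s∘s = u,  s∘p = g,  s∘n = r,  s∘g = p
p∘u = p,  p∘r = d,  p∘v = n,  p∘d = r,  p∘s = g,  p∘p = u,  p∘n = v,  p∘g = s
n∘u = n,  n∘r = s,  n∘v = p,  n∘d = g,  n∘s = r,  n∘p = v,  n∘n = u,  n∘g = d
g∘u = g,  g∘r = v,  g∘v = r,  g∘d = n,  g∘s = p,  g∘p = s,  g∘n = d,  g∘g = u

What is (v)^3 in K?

v^1 = v
v^2 = v ∘ v = u
v^3 = u ∘ v = v
(Structurally, K here is isomorphic to the elementary abelian group (Z_2)^3.)

v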